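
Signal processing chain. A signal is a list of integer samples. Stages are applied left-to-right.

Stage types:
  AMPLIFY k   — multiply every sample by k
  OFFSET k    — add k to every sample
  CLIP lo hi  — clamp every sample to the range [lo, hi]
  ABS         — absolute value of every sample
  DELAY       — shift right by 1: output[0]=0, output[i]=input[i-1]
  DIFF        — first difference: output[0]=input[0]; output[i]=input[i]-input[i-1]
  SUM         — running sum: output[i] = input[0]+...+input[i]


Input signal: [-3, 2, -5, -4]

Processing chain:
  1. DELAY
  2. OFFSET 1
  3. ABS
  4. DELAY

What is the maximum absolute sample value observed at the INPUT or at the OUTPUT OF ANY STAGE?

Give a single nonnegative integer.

Input: [-3, 2, -5, -4] (max |s|=5)
Stage 1 (DELAY): [0, -3, 2, -5] = [0, -3, 2, -5] -> [0, -3, 2, -5] (max |s|=5)
Stage 2 (OFFSET 1): 0+1=1, -3+1=-2, 2+1=3, -5+1=-4 -> [1, -2, 3, -4] (max |s|=4)
Stage 3 (ABS): |1|=1, |-2|=2, |3|=3, |-4|=4 -> [1, 2, 3, 4] (max |s|=4)
Stage 4 (DELAY): [0, 1, 2, 3] = [0, 1, 2, 3] -> [0, 1, 2, 3] (max |s|=3)
Overall max amplitude: 5

Answer: 5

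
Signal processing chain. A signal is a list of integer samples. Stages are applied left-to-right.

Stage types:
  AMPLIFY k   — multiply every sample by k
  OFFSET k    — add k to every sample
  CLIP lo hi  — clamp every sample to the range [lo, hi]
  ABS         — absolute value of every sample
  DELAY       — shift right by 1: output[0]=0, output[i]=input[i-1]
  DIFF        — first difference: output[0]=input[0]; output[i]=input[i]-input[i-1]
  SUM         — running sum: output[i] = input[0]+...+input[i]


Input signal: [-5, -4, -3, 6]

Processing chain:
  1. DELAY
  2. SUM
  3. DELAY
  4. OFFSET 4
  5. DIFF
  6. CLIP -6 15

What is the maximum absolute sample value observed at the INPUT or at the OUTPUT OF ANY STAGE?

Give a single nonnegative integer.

Input: [-5, -4, -3, 6] (max |s|=6)
Stage 1 (DELAY): [0, -5, -4, -3] = [0, -5, -4, -3] -> [0, -5, -4, -3] (max |s|=5)
Stage 2 (SUM): sum[0..0]=0, sum[0..1]=-5, sum[0..2]=-9, sum[0..3]=-12 -> [0, -5, -9, -12] (max |s|=12)
Stage 3 (DELAY): [0, 0, -5, -9] = [0, 0, -5, -9] -> [0, 0, -5, -9] (max |s|=9)
Stage 4 (OFFSET 4): 0+4=4, 0+4=4, -5+4=-1, -9+4=-5 -> [4, 4, -1, -5] (max |s|=5)
Stage 5 (DIFF): s[0]=4, 4-4=0, -1-4=-5, -5--1=-4 -> [4, 0, -5, -4] (max |s|=5)
Stage 6 (CLIP -6 15): clip(4,-6,15)=4, clip(0,-6,15)=0, clip(-5,-6,15)=-5, clip(-4,-6,15)=-4 -> [4, 0, -5, -4] (max |s|=5)
Overall max amplitude: 12

Answer: 12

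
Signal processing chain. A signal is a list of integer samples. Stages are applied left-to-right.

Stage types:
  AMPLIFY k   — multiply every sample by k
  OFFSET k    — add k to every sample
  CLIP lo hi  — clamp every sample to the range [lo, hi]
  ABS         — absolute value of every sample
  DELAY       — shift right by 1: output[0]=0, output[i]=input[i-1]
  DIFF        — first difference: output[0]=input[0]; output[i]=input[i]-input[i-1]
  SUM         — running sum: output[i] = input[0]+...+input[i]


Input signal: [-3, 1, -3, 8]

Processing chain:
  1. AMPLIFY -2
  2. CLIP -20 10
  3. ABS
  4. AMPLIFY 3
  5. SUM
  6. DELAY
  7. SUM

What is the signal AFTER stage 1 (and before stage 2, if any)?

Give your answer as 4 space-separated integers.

Answer: 6 -2 6 -16

Derivation:
Input: [-3, 1, -3, 8]
Stage 1 (AMPLIFY -2): -3*-2=6, 1*-2=-2, -3*-2=6, 8*-2=-16 -> [6, -2, 6, -16]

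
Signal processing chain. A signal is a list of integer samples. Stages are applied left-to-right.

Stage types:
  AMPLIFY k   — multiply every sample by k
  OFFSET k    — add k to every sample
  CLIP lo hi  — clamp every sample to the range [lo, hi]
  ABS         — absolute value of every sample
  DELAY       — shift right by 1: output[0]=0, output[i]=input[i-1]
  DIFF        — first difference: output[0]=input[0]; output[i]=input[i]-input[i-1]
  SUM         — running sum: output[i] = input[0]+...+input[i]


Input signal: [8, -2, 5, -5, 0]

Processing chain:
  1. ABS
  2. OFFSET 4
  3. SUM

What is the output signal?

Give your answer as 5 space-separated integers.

Input: [8, -2, 5, -5, 0]
Stage 1 (ABS): |8|=8, |-2|=2, |5|=5, |-5|=5, |0|=0 -> [8, 2, 5, 5, 0]
Stage 2 (OFFSET 4): 8+4=12, 2+4=6, 5+4=9, 5+4=9, 0+4=4 -> [12, 6, 9, 9, 4]
Stage 3 (SUM): sum[0..0]=12, sum[0..1]=18, sum[0..2]=27, sum[0..3]=36, sum[0..4]=40 -> [12, 18, 27, 36, 40]

Answer: 12 18 27 36 40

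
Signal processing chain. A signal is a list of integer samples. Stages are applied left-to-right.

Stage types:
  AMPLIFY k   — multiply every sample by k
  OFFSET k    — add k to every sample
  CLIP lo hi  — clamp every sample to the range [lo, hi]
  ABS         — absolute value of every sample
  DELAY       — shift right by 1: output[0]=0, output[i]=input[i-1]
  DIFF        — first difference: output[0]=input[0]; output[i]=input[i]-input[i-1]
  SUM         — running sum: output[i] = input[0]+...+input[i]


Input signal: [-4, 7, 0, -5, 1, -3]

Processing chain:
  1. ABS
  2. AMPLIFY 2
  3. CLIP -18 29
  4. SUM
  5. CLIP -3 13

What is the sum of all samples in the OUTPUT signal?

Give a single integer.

Input: [-4, 7, 0, -5, 1, -3]
Stage 1 (ABS): |-4|=4, |7|=7, |0|=0, |-5|=5, |1|=1, |-3|=3 -> [4, 7, 0, 5, 1, 3]
Stage 2 (AMPLIFY 2): 4*2=8, 7*2=14, 0*2=0, 5*2=10, 1*2=2, 3*2=6 -> [8, 14, 0, 10, 2, 6]
Stage 3 (CLIP -18 29): clip(8,-18,29)=8, clip(14,-18,29)=14, clip(0,-18,29)=0, clip(10,-18,29)=10, clip(2,-18,29)=2, clip(6,-18,29)=6 -> [8, 14, 0, 10, 2, 6]
Stage 4 (SUM): sum[0..0]=8, sum[0..1]=22, sum[0..2]=22, sum[0..3]=32, sum[0..4]=34, sum[0..5]=40 -> [8, 22, 22, 32, 34, 40]
Stage 5 (CLIP -3 13): clip(8,-3,13)=8, clip(22,-3,13)=13, clip(22,-3,13)=13, clip(32,-3,13)=13, clip(34,-3,13)=13, clip(40,-3,13)=13 -> [8, 13, 13, 13, 13, 13]
Output sum: 73

Answer: 73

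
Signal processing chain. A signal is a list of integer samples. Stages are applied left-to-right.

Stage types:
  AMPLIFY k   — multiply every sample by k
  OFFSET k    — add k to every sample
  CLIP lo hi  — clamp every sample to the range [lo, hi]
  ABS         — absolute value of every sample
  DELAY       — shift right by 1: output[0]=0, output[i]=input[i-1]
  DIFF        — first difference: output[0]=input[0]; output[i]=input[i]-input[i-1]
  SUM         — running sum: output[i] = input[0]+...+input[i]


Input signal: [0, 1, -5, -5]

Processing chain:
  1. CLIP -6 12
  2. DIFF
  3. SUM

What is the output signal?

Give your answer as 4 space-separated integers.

Input: [0, 1, -5, -5]
Stage 1 (CLIP -6 12): clip(0,-6,12)=0, clip(1,-6,12)=1, clip(-5,-6,12)=-5, clip(-5,-6,12)=-5 -> [0, 1, -5, -5]
Stage 2 (DIFF): s[0]=0, 1-0=1, -5-1=-6, -5--5=0 -> [0, 1, -6, 0]
Stage 3 (SUM): sum[0..0]=0, sum[0..1]=1, sum[0..2]=-5, sum[0..3]=-5 -> [0, 1, -5, -5]

Answer: 0 1 -5 -5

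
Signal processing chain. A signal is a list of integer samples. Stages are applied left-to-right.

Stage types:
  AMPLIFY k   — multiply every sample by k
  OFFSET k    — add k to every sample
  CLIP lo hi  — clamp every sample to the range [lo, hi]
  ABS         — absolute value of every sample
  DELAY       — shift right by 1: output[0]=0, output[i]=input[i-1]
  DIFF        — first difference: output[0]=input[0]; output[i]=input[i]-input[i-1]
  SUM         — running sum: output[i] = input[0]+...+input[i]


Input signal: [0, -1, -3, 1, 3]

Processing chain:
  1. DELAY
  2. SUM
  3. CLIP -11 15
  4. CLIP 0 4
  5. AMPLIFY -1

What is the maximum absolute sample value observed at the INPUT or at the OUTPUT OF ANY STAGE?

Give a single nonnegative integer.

Input: [0, -1, -3, 1, 3] (max |s|=3)
Stage 1 (DELAY): [0, 0, -1, -3, 1] = [0, 0, -1, -3, 1] -> [0, 0, -1, -3, 1] (max |s|=3)
Stage 2 (SUM): sum[0..0]=0, sum[0..1]=0, sum[0..2]=-1, sum[0..3]=-4, sum[0..4]=-3 -> [0, 0, -1, -4, -3] (max |s|=4)
Stage 3 (CLIP -11 15): clip(0,-11,15)=0, clip(0,-11,15)=0, clip(-1,-11,15)=-1, clip(-4,-11,15)=-4, clip(-3,-11,15)=-3 -> [0, 0, -1, -4, -3] (max |s|=4)
Stage 4 (CLIP 0 4): clip(0,0,4)=0, clip(0,0,4)=0, clip(-1,0,4)=0, clip(-4,0,4)=0, clip(-3,0,4)=0 -> [0, 0, 0, 0, 0] (max |s|=0)
Stage 5 (AMPLIFY -1): 0*-1=0, 0*-1=0, 0*-1=0, 0*-1=0, 0*-1=0 -> [0, 0, 0, 0, 0] (max |s|=0)
Overall max amplitude: 4

Answer: 4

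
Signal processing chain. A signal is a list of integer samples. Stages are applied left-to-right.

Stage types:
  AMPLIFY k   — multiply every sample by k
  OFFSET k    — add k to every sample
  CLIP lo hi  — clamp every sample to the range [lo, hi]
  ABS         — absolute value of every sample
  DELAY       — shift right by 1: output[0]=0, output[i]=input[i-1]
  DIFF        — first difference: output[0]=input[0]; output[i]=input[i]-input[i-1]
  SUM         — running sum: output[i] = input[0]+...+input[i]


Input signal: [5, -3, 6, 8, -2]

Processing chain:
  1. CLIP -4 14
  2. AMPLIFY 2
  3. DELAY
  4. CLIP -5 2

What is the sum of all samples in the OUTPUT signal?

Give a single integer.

Input: [5, -3, 6, 8, -2]
Stage 1 (CLIP -4 14): clip(5,-4,14)=5, clip(-3,-4,14)=-3, clip(6,-4,14)=6, clip(8,-4,14)=8, clip(-2,-4,14)=-2 -> [5, -3, 6, 8, -2]
Stage 2 (AMPLIFY 2): 5*2=10, -3*2=-6, 6*2=12, 8*2=16, -2*2=-4 -> [10, -6, 12, 16, -4]
Stage 3 (DELAY): [0, 10, -6, 12, 16] = [0, 10, -6, 12, 16] -> [0, 10, -6, 12, 16]
Stage 4 (CLIP -5 2): clip(0,-5,2)=0, clip(10,-5,2)=2, clip(-6,-5,2)=-5, clip(12,-5,2)=2, clip(16,-5,2)=2 -> [0, 2, -5, 2, 2]
Output sum: 1

Answer: 1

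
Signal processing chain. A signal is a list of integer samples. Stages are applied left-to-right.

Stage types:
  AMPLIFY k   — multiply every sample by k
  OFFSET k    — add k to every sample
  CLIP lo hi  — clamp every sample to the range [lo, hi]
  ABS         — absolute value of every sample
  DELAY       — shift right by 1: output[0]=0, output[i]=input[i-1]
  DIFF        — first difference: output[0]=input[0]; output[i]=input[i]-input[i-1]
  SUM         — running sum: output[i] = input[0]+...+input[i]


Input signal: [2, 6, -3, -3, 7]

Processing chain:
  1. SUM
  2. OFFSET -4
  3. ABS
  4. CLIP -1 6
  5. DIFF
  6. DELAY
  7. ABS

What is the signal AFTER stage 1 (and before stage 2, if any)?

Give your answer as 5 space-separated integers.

Input: [2, 6, -3, -3, 7]
Stage 1 (SUM): sum[0..0]=2, sum[0..1]=8, sum[0..2]=5, sum[0..3]=2, sum[0..4]=9 -> [2, 8, 5, 2, 9]

Answer: 2 8 5 2 9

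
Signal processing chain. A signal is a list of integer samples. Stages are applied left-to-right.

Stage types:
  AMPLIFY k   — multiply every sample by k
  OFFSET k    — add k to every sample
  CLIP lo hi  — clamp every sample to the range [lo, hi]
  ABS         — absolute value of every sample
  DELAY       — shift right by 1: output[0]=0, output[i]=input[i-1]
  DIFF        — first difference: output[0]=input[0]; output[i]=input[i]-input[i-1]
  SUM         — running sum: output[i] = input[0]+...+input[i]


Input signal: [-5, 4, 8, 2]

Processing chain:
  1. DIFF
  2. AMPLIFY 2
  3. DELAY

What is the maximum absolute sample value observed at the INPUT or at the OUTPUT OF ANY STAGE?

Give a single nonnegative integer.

Answer: 18

Derivation:
Input: [-5, 4, 8, 2] (max |s|=8)
Stage 1 (DIFF): s[0]=-5, 4--5=9, 8-4=4, 2-8=-6 -> [-5, 9, 4, -6] (max |s|=9)
Stage 2 (AMPLIFY 2): -5*2=-10, 9*2=18, 4*2=8, -6*2=-12 -> [-10, 18, 8, -12] (max |s|=18)
Stage 3 (DELAY): [0, -10, 18, 8] = [0, -10, 18, 8] -> [0, -10, 18, 8] (max |s|=18)
Overall max amplitude: 18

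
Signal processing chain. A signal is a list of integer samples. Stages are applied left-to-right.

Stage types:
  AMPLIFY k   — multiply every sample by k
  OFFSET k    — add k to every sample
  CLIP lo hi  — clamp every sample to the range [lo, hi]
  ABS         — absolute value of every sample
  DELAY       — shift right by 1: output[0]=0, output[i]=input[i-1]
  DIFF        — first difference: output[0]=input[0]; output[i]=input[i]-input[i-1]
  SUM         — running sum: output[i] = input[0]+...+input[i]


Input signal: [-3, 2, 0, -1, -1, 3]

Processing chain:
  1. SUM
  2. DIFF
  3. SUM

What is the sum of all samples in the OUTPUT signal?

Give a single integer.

Answer: -10

Derivation:
Input: [-3, 2, 0, -1, -1, 3]
Stage 1 (SUM): sum[0..0]=-3, sum[0..1]=-1, sum[0..2]=-1, sum[0..3]=-2, sum[0..4]=-3, sum[0..5]=0 -> [-3, -1, -1, -2, -3, 0]
Stage 2 (DIFF): s[0]=-3, -1--3=2, -1--1=0, -2--1=-1, -3--2=-1, 0--3=3 -> [-3, 2, 0, -1, -1, 3]
Stage 3 (SUM): sum[0..0]=-3, sum[0..1]=-1, sum[0..2]=-1, sum[0..3]=-2, sum[0..4]=-3, sum[0..5]=0 -> [-3, -1, -1, -2, -3, 0]
Output sum: -10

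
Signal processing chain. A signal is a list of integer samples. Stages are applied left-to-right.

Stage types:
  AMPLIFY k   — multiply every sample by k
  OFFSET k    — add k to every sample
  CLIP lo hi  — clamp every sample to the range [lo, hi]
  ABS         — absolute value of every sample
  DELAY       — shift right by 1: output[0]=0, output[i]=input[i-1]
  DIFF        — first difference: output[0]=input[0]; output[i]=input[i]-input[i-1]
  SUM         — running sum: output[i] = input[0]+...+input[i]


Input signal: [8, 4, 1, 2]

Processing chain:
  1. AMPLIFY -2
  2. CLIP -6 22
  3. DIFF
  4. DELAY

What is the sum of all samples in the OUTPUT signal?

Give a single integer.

Input: [8, 4, 1, 2]
Stage 1 (AMPLIFY -2): 8*-2=-16, 4*-2=-8, 1*-2=-2, 2*-2=-4 -> [-16, -8, -2, -4]
Stage 2 (CLIP -6 22): clip(-16,-6,22)=-6, clip(-8,-6,22)=-6, clip(-2,-6,22)=-2, clip(-4,-6,22)=-4 -> [-6, -6, -2, -4]
Stage 3 (DIFF): s[0]=-6, -6--6=0, -2--6=4, -4--2=-2 -> [-6, 0, 4, -2]
Stage 4 (DELAY): [0, -6, 0, 4] = [0, -6, 0, 4] -> [0, -6, 0, 4]
Output sum: -2

Answer: -2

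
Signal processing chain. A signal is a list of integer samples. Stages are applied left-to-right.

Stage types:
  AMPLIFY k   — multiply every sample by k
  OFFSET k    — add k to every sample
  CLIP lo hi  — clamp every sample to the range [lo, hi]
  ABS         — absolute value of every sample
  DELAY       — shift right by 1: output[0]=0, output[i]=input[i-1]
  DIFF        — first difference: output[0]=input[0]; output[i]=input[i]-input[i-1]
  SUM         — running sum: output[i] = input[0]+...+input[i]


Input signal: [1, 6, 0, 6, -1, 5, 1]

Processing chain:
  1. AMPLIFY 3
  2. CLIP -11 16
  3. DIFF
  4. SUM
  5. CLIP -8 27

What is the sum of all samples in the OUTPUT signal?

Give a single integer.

Answer: 50

Derivation:
Input: [1, 6, 0, 6, -1, 5, 1]
Stage 1 (AMPLIFY 3): 1*3=3, 6*3=18, 0*3=0, 6*3=18, -1*3=-3, 5*3=15, 1*3=3 -> [3, 18, 0, 18, -3, 15, 3]
Stage 2 (CLIP -11 16): clip(3,-11,16)=3, clip(18,-11,16)=16, clip(0,-11,16)=0, clip(18,-11,16)=16, clip(-3,-11,16)=-3, clip(15,-11,16)=15, clip(3,-11,16)=3 -> [3, 16, 0, 16, -3, 15, 3]
Stage 3 (DIFF): s[0]=3, 16-3=13, 0-16=-16, 16-0=16, -3-16=-19, 15--3=18, 3-15=-12 -> [3, 13, -16, 16, -19, 18, -12]
Stage 4 (SUM): sum[0..0]=3, sum[0..1]=16, sum[0..2]=0, sum[0..3]=16, sum[0..4]=-3, sum[0..5]=15, sum[0..6]=3 -> [3, 16, 0, 16, -3, 15, 3]
Stage 5 (CLIP -8 27): clip(3,-8,27)=3, clip(16,-8,27)=16, clip(0,-8,27)=0, clip(16,-8,27)=16, clip(-3,-8,27)=-3, clip(15,-8,27)=15, clip(3,-8,27)=3 -> [3, 16, 0, 16, -3, 15, 3]
Output sum: 50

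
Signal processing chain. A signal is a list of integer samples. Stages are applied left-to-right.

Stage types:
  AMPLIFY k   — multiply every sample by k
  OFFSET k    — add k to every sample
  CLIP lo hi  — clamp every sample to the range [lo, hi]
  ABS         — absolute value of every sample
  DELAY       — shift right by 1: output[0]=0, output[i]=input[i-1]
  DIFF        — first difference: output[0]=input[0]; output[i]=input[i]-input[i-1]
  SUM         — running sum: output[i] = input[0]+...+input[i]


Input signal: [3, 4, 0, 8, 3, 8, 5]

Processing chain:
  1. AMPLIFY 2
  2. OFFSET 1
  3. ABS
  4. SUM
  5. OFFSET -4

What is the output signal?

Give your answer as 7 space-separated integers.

Answer: 3 12 13 30 37 54 65

Derivation:
Input: [3, 4, 0, 8, 3, 8, 5]
Stage 1 (AMPLIFY 2): 3*2=6, 4*2=8, 0*2=0, 8*2=16, 3*2=6, 8*2=16, 5*2=10 -> [6, 8, 0, 16, 6, 16, 10]
Stage 2 (OFFSET 1): 6+1=7, 8+1=9, 0+1=1, 16+1=17, 6+1=7, 16+1=17, 10+1=11 -> [7, 9, 1, 17, 7, 17, 11]
Stage 3 (ABS): |7|=7, |9|=9, |1|=1, |17|=17, |7|=7, |17|=17, |11|=11 -> [7, 9, 1, 17, 7, 17, 11]
Stage 4 (SUM): sum[0..0]=7, sum[0..1]=16, sum[0..2]=17, sum[0..3]=34, sum[0..4]=41, sum[0..5]=58, sum[0..6]=69 -> [7, 16, 17, 34, 41, 58, 69]
Stage 5 (OFFSET -4): 7+-4=3, 16+-4=12, 17+-4=13, 34+-4=30, 41+-4=37, 58+-4=54, 69+-4=65 -> [3, 12, 13, 30, 37, 54, 65]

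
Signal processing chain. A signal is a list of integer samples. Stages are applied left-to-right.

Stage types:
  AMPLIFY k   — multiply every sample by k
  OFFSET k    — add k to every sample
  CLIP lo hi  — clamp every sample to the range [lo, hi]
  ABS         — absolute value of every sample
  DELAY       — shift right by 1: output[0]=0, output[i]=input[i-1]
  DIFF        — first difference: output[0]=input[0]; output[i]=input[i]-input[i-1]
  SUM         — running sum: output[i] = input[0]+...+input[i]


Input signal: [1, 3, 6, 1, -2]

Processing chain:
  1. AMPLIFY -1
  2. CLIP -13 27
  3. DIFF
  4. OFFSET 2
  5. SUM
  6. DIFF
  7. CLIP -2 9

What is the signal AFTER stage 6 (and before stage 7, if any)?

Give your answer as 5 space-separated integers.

Answer: 1 0 -1 7 5

Derivation:
Input: [1, 3, 6, 1, -2]
Stage 1 (AMPLIFY -1): 1*-1=-1, 3*-1=-3, 6*-1=-6, 1*-1=-1, -2*-1=2 -> [-1, -3, -6, -1, 2]
Stage 2 (CLIP -13 27): clip(-1,-13,27)=-1, clip(-3,-13,27)=-3, clip(-6,-13,27)=-6, clip(-1,-13,27)=-1, clip(2,-13,27)=2 -> [-1, -3, -6, -1, 2]
Stage 3 (DIFF): s[0]=-1, -3--1=-2, -6--3=-3, -1--6=5, 2--1=3 -> [-1, -2, -3, 5, 3]
Stage 4 (OFFSET 2): -1+2=1, -2+2=0, -3+2=-1, 5+2=7, 3+2=5 -> [1, 0, -1, 7, 5]
Stage 5 (SUM): sum[0..0]=1, sum[0..1]=1, sum[0..2]=0, sum[0..3]=7, sum[0..4]=12 -> [1, 1, 0, 7, 12]
Stage 6 (DIFF): s[0]=1, 1-1=0, 0-1=-1, 7-0=7, 12-7=5 -> [1, 0, -1, 7, 5]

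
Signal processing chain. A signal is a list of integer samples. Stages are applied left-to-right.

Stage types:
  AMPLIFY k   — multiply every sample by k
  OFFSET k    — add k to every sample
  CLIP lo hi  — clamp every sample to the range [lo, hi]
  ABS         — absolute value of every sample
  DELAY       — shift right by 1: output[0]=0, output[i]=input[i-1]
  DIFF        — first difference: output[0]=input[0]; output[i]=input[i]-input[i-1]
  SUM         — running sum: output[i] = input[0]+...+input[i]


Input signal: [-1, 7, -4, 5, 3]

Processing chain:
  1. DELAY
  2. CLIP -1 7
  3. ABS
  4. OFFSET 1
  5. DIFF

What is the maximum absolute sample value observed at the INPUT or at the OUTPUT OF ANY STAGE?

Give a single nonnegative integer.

Answer: 8

Derivation:
Input: [-1, 7, -4, 5, 3] (max |s|=7)
Stage 1 (DELAY): [0, -1, 7, -4, 5] = [0, -1, 7, -4, 5] -> [0, -1, 7, -4, 5] (max |s|=7)
Stage 2 (CLIP -1 7): clip(0,-1,7)=0, clip(-1,-1,7)=-1, clip(7,-1,7)=7, clip(-4,-1,7)=-1, clip(5,-1,7)=5 -> [0, -1, 7, -1, 5] (max |s|=7)
Stage 3 (ABS): |0|=0, |-1|=1, |7|=7, |-1|=1, |5|=5 -> [0, 1, 7, 1, 5] (max |s|=7)
Stage 4 (OFFSET 1): 0+1=1, 1+1=2, 7+1=8, 1+1=2, 5+1=6 -> [1, 2, 8, 2, 6] (max |s|=8)
Stage 5 (DIFF): s[0]=1, 2-1=1, 8-2=6, 2-8=-6, 6-2=4 -> [1, 1, 6, -6, 4] (max |s|=6)
Overall max amplitude: 8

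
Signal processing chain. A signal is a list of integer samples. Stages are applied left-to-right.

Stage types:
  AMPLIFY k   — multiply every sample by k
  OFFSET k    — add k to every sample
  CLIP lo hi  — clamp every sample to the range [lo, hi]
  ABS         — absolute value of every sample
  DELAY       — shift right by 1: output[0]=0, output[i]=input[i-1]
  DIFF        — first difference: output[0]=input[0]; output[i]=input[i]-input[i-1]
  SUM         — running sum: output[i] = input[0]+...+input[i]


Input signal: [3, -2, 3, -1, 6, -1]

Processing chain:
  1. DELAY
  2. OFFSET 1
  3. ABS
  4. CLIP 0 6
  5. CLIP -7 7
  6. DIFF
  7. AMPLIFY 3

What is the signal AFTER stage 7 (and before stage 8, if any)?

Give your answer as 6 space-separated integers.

Answer: 3 9 -9 9 -12 18

Derivation:
Input: [3, -2, 3, -1, 6, -1]
Stage 1 (DELAY): [0, 3, -2, 3, -1, 6] = [0, 3, -2, 3, -1, 6] -> [0, 3, -2, 3, -1, 6]
Stage 2 (OFFSET 1): 0+1=1, 3+1=4, -2+1=-1, 3+1=4, -1+1=0, 6+1=7 -> [1, 4, -1, 4, 0, 7]
Stage 3 (ABS): |1|=1, |4|=4, |-1|=1, |4|=4, |0|=0, |7|=7 -> [1, 4, 1, 4, 0, 7]
Stage 4 (CLIP 0 6): clip(1,0,6)=1, clip(4,0,6)=4, clip(1,0,6)=1, clip(4,0,6)=4, clip(0,0,6)=0, clip(7,0,6)=6 -> [1, 4, 1, 4, 0, 6]
Stage 5 (CLIP -7 7): clip(1,-7,7)=1, clip(4,-7,7)=4, clip(1,-7,7)=1, clip(4,-7,7)=4, clip(0,-7,7)=0, clip(6,-7,7)=6 -> [1, 4, 1, 4, 0, 6]
Stage 6 (DIFF): s[0]=1, 4-1=3, 1-4=-3, 4-1=3, 0-4=-4, 6-0=6 -> [1, 3, -3, 3, -4, 6]
Stage 7 (AMPLIFY 3): 1*3=3, 3*3=9, -3*3=-9, 3*3=9, -4*3=-12, 6*3=18 -> [3, 9, -9, 9, -12, 18]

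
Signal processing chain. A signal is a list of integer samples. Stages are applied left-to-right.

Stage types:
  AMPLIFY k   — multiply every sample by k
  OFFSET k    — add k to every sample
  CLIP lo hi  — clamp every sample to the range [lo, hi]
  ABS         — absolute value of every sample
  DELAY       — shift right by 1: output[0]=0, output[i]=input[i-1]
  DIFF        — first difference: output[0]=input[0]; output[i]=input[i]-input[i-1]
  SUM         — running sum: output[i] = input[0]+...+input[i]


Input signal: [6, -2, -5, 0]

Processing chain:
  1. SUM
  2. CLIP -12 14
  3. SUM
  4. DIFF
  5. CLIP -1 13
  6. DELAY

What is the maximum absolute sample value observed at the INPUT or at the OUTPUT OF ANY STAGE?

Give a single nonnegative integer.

Input: [6, -2, -5, 0] (max |s|=6)
Stage 1 (SUM): sum[0..0]=6, sum[0..1]=4, sum[0..2]=-1, sum[0..3]=-1 -> [6, 4, -1, -1] (max |s|=6)
Stage 2 (CLIP -12 14): clip(6,-12,14)=6, clip(4,-12,14)=4, clip(-1,-12,14)=-1, clip(-1,-12,14)=-1 -> [6, 4, -1, -1] (max |s|=6)
Stage 3 (SUM): sum[0..0]=6, sum[0..1]=10, sum[0..2]=9, sum[0..3]=8 -> [6, 10, 9, 8] (max |s|=10)
Stage 4 (DIFF): s[0]=6, 10-6=4, 9-10=-1, 8-9=-1 -> [6, 4, -1, -1] (max |s|=6)
Stage 5 (CLIP -1 13): clip(6,-1,13)=6, clip(4,-1,13)=4, clip(-1,-1,13)=-1, clip(-1,-1,13)=-1 -> [6, 4, -1, -1] (max |s|=6)
Stage 6 (DELAY): [0, 6, 4, -1] = [0, 6, 4, -1] -> [0, 6, 4, -1] (max |s|=6)
Overall max amplitude: 10

Answer: 10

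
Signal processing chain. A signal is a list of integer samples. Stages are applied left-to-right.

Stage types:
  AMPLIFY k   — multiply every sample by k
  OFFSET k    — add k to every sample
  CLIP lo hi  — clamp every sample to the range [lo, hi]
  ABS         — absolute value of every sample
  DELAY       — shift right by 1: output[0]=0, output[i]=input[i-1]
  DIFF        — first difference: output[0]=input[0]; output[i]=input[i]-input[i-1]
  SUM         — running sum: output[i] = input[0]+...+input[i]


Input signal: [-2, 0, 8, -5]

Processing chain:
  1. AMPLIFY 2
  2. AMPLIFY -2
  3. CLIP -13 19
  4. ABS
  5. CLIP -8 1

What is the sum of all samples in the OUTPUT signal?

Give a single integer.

Input: [-2, 0, 8, -5]
Stage 1 (AMPLIFY 2): -2*2=-4, 0*2=0, 8*2=16, -5*2=-10 -> [-4, 0, 16, -10]
Stage 2 (AMPLIFY -2): -4*-2=8, 0*-2=0, 16*-2=-32, -10*-2=20 -> [8, 0, -32, 20]
Stage 3 (CLIP -13 19): clip(8,-13,19)=8, clip(0,-13,19)=0, clip(-32,-13,19)=-13, clip(20,-13,19)=19 -> [8, 0, -13, 19]
Stage 4 (ABS): |8|=8, |0|=0, |-13|=13, |19|=19 -> [8, 0, 13, 19]
Stage 5 (CLIP -8 1): clip(8,-8,1)=1, clip(0,-8,1)=0, clip(13,-8,1)=1, clip(19,-8,1)=1 -> [1, 0, 1, 1]
Output sum: 3

Answer: 3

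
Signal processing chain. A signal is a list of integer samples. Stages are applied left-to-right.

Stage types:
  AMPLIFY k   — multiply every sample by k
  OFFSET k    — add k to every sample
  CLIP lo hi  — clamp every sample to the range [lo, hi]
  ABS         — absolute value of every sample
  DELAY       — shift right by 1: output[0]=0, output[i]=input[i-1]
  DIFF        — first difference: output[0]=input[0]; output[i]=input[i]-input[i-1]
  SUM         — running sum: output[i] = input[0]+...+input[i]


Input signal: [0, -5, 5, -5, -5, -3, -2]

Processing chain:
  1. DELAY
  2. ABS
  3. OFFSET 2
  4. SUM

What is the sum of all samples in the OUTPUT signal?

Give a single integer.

Input: [0, -5, 5, -5, -5, -3, -2]
Stage 1 (DELAY): [0, 0, -5, 5, -5, -5, -3] = [0, 0, -5, 5, -5, -5, -3] -> [0, 0, -5, 5, -5, -5, -3]
Stage 2 (ABS): |0|=0, |0|=0, |-5|=5, |5|=5, |-5|=5, |-5|=5, |-3|=3 -> [0, 0, 5, 5, 5, 5, 3]
Stage 3 (OFFSET 2): 0+2=2, 0+2=2, 5+2=7, 5+2=7, 5+2=7, 5+2=7, 3+2=5 -> [2, 2, 7, 7, 7, 7, 5]
Stage 4 (SUM): sum[0..0]=2, sum[0..1]=4, sum[0..2]=11, sum[0..3]=18, sum[0..4]=25, sum[0..5]=32, sum[0..6]=37 -> [2, 4, 11, 18, 25, 32, 37]
Output sum: 129

Answer: 129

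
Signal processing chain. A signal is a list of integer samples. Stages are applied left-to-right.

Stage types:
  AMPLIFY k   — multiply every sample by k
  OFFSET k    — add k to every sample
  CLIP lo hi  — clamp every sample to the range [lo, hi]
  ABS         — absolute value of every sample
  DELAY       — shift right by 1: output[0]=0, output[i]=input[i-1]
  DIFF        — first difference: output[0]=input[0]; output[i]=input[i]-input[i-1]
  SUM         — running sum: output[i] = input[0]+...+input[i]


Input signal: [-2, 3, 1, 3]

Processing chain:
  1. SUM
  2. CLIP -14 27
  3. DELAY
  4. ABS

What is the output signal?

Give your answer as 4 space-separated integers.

Answer: 0 2 1 2

Derivation:
Input: [-2, 3, 1, 3]
Stage 1 (SUM): sum[0..0]=-2, sum[0..1]=1, sum[0..2]=2, sum[0..3]=5 -> [-2, 1, 2, 5]
Stage 2 (CLIP -14 27): clip(-2,-14,27)=-2, clip(1,-14,27)=1, clip(2,-14,27)=2, clip(5,-14,27)=5 -> [-2, 1, 2, 5]
Stage 3 (DELAY): [0, -2, 1, 2] = [0, -2, 1, 2] -> [0, -2, 1, 2]
Stage 4 (ABS): |0|=0, |-2|=2, |1|=1, |2|=2 -> [0, 2, 1, 2]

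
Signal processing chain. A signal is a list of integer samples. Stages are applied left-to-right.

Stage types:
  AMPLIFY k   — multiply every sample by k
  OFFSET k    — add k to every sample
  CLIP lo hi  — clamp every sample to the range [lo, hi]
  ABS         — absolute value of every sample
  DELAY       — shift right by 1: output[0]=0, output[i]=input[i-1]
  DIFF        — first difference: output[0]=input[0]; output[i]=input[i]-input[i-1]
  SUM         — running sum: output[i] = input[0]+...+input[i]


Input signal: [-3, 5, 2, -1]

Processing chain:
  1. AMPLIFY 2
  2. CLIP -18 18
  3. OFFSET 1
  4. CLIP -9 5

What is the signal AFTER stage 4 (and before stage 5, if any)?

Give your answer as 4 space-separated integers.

Answer: -5 5 5 -1

Derivation:
Input: [-3, 5, 2, -1]
Stage 1 (AMPLIFY 2): -3*2=-6, 5*2=10, 2*2=4, -1*2=-2 -> [-6, 10, 4, -2]
Stage 2 (CLIP -18 18): clip(-6,-18,18)=-6, clip(10,-18,18)=10, clip(4,-18,18)=4, clip(-2,-18,18)=-2 -> [-6, 10, 4, -2]
Stage 3 (OFFSET 1): -6+1=-5, 10+1=11, 4+1=5, -2+1=-1 -> [-5, 11, 5, -1]
Stage 4 (CLIP -9 5): clip(-5,-9,5)=-5, clip(11,-9,5)=5, clip(5,-9,5)=5, clip(-1,-9,5)=-1 -> [-5, 5, 5, -1]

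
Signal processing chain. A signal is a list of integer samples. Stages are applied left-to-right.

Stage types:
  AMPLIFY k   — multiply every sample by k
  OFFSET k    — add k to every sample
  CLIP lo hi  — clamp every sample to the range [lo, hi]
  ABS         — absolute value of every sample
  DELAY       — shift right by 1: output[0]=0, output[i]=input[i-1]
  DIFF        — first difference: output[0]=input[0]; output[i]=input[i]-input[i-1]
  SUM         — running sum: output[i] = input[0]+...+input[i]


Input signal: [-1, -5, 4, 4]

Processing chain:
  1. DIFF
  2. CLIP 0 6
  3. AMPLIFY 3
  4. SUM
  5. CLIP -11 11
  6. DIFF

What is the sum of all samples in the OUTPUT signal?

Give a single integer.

Answer: 11

Derivation:
Input: [-1, -5, 4, 4]
Stage 1 (DIFF): s[0]=-1, -5--1=-4, 4--5=9, 4-4=0 -> [-1, -4, 9, 0]
Stage 2 (CLIP 0 6): clip(-1,0,6)=0, clip(-4,0,6)=0, clip(9,0,6)=6, clip(0,0,6)=0 -> [0, 0, 6, 0]
Stage 3 (AMPLIFY 3): 0*3=0, 0*3=0, 6*3=18, 0*3=0 -> [0, 0, 18, 0]
Stage 4 (SUM): sum[0..0]=0, sum[0..1]=0, sum[0..2]=18, sum[0..3]=18 -> [0, 0, 18, 18]
Stage 5 (CLIP -11 11): clip(0,-11,11)=0, clip(0,-11,11)=0, clip(18,-11,11)=11, clip(18,-11,11)=11 -> [0, 0, 11, 11]
Stage 6 (DIFF): s[0]=0, 0-0=0, 11-0=11, 11-11=0 -> [0, 0, 11, 0]
Output sum: 11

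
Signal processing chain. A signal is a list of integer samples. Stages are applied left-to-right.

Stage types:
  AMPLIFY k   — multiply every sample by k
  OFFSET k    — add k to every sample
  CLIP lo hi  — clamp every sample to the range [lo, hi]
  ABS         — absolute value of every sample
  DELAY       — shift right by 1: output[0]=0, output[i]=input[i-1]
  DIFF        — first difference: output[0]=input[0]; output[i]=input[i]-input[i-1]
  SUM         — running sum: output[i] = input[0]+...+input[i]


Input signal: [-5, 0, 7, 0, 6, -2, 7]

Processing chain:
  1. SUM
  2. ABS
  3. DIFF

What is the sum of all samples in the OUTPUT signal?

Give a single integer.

Input: [-5, 0, 7, 0, 6, -2, 7]
Stage 1 (SUM): sum[0..0]=-5, sum[0..1]=-5, sum[0..2]=2, sum[0..3]=2, sum[0..4]=8, sum[0..5]=6, sum[0..6]=13 -> [-5, -5, 2, 2, 8, 6, 13]
Stage 2 (ABS): |-5|=5, |-5|=5, |2|=2, |2|=2, |8|=8, |6|=6, |13|=13 -> [5, 5, 2, 2, 8, 6, 13]
Stage 3 (DIFF): s[0]=5, 5-5=0, 2-5=-3, 2-2=0, 8-2=6, 6-8=-2, 13-6=7 -> [5, 0, -3, 0, 6, -2, 7]
Output sum: 13

Answer: 13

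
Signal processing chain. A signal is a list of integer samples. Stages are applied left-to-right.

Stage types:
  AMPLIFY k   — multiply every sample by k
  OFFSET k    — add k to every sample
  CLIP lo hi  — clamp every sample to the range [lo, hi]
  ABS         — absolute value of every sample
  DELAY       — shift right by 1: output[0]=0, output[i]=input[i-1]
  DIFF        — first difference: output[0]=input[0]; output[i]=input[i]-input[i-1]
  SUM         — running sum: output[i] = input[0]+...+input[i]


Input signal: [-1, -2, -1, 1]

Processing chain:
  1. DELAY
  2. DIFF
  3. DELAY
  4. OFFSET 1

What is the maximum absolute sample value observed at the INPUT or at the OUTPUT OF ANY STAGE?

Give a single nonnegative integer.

Input: [-1, -2, -1, 1] (max |s|=2)
Stage 1 (DELAY): [0, -1, -2, -1] = [0, -1, -2, -1] -> [0, -1, -2, -1] (max |s|=2)
Stage 2 (DIFF): s[0]=0, -1-0=-1, -2--1=-1, -1--2=1 -> [0, -1, -1, 1] (max |s|=1)
Stage 3 (DELAY): [0, 0, -1, -1] = [0, 0, -1, -1] -> [0, 0, -1, -1] (max |s|=1)
Stage 4 (OFFSET 1): 0+1=1, 0+1=1, -1+1=0, -1+1=0 -> [1, 1, 0, 0] (max |s|=1)
Overall max amplitude: 2

Answer: 2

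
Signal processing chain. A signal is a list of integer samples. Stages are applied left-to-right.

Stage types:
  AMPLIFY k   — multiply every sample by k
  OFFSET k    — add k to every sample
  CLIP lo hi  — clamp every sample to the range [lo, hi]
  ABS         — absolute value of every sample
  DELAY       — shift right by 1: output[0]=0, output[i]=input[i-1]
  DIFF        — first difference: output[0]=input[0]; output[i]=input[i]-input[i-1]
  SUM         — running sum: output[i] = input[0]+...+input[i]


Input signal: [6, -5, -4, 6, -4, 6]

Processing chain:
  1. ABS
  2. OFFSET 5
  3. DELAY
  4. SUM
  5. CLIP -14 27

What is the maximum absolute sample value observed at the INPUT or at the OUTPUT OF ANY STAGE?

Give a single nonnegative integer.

Input: [6, -5, -4, 6, -4, 6] (max |s|=6)
Stage 1 (ABS): |6|=6, |-5|=5, |-4|=4, |6|=6, |-4|=4, |6|=6 -> [6, 5, 4, 6, 4, 6] (max |s|=6)
Stage 2 (OFFSET 5): 6+5=11, 5+5=10, 4+5=9, 6+5=11, 4+5=9, 6+5=11 -> [11, 10, 9, 11, 9, 11] (max |s|=11)
Stage 3 (DELAY): [0, 11, 10, 9, 11, 9] = [0, 11, 10, 9, 11, 9] -> [0, 11, 10, 9, 11, 9] (max |s|=11)
Stage 4 (SUM): sum[0..0]=0, sum[0..1]=11, sum[0..2]=21, sum[0..3]=30, sum[0..4]=41, sum[0..5]=50 -> [0, 11, 21, 30, 41, 50] (max |s|=50)
Stage 5 (CLIP -14 27): clip(0,-14,27)=0, clip(11,-14,27)=11, clip(21,-14,27)=21, clip(30,-14,27)=27, clip(41,-14,27)=27, clip(50,-14,27)=27 -> [0, 11, 21, 27, 27, 27] (max |s|=27)
Overall max amplitude: 50

Answer: 50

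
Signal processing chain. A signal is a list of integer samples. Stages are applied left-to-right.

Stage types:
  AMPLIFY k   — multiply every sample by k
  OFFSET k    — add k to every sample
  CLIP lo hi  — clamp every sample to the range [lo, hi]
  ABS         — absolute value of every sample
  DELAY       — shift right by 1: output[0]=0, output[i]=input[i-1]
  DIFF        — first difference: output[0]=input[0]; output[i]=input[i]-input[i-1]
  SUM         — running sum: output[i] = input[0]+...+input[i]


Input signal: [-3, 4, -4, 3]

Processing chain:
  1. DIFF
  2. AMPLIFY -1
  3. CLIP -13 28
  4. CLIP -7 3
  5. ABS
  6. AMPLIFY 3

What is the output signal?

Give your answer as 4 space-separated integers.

Input: [-3, 4, -4, 3]
Stage 1 (DIFF): s[0]=-3, 4--3=7, -4-4=-8, 3--4=7 -> [-3, 7, -8, 7]
Stage 2 (AMPLIFY -1): -3*-1=3, 7*-1=-7, -8*-1=8, 7*-1=-7 -> [3, -7, 8, -7]
Stage 3 (CLIP -13 28): clip(3,-13,28)=3, clip(-7,-13,28)=-7, clip(8,-13,28)=8, clip(-7,-13,28)=-7 -> [3, -7, 8, -7]
Stage 4 (CLIP -7 3): clip(3,-7,3)=3, clip(-7,-7,3)=-7, clip(8,-7,3)=3, clip(-7,-7,3)=-7 -> [3, -7, 3, -7]
Stage 5 (ABS): |3|=3, |-7|=7, |3|=3, |-7|=7 -> [3, 7, 3, 7]
Stage 6 (AMPLIFY 3): 3*3=9, 7*3=21, 3*3=9, 7*3=21 -> [9, 21, 9, 21]

Answer: 9 21 9 21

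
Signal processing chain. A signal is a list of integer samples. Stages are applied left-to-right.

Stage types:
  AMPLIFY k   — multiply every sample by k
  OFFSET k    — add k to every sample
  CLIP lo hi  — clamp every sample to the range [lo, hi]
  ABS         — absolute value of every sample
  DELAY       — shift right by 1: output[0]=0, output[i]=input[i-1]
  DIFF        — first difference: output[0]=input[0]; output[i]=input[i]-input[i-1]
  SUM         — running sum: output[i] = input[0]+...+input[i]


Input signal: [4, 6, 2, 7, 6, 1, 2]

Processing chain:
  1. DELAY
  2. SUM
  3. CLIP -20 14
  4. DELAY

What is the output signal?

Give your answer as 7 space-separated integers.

Answer: 0 0 4 10 12 14 14

Derivation:
Input: [4, 6, 2, 7, 6, 1, 2]
Stage 1 (DELAY): [0, 4, 6, 2, 7, 6, 1] = [0, 4, 6, 2, 7, 6, 1] -> [0, 4, 6, 2, 7, 6, 1]
Stage 2 (SUM): sum[0..0]=0, sum[0..1]=4, sum[0..2]=10, sum[0..3]=12, sum[0..4]=19, sum[0..5]=25, sum[0..6]=26 -> [0, 4, 10, 12, 19, 25, 26]
Stage 3 (CLIP -20 14): clip(0,-20,14)=0, clip(4,-20,14)=4, clip(10,-20,14)=10, clip(12,-20,14)=12, clip(19,-20,14)=14, clip(25,-20,14)=14, clip(26,-20,14)=14 -> [0, 4, 10, 12, 14, 14, 14]
Stage 4 (DELAY): [0, 0, 4, 10, 12, 14, 14] = [0, 0, 4, 10, 12, 14, 14] -> [0, 0, 4, 10, 12, 14, 14]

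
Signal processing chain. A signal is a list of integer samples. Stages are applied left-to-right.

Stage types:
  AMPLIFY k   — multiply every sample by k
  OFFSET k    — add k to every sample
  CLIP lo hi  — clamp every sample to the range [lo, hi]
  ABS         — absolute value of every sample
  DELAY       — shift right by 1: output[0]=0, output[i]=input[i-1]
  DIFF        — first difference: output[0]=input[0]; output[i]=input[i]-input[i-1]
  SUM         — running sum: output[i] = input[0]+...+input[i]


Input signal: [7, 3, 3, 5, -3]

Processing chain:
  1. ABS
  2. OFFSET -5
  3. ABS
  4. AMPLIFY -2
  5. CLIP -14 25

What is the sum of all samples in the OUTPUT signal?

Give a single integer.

Input: [7, 3, 3, 5, -3]
Stage 1 (ABS): |7|=7, |3|=3, |3|=3, |5|=5, |-3|=3 -> [7, 3, 3, 5, 3]
Stage 2 (OFFSET -5): 7+-5=2, 3+-5=-2, 3+-5=-2, 5+-5=0, 3+-5=-2 -> [2, -2, -2, 0, -2]
Stage 3 (ABS): |2|=2, |-2|=2, |-2|=2, |0|=0, |-2|=2 -> [2, 2, 2, 0, 2]
Stage 4 (AMPLIFY -2): 2*-2=-4, 2*-2=-4, 2*-2=-4, 0*-2=0, 2*-2=-4 -> [-4, -4, -4, 0, -4]
Stage 5 (CLIP -14 25): clip(-4,-14,25)=-4, clip(-4,-14,25)=-4, clip(-4,-14,25)=-4, clip(0,-14,25)=0, clip(-4,-14,25)=-4 -> [-4, -4, -4, 0, -4]
Output sum: -16

Answer: -16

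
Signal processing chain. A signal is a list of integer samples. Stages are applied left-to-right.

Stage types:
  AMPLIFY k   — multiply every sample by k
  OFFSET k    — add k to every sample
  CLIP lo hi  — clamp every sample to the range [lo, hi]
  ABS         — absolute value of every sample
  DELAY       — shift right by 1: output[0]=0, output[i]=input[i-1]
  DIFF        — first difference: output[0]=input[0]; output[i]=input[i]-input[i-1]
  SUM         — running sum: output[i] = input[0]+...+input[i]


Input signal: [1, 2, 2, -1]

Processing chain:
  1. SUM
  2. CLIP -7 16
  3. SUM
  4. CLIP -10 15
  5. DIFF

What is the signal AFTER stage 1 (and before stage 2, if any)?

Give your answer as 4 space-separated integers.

Answer: 1 3 5 4

Derivation:
Input: [1, 2, 2, -1]
Stage 1 (SUM): sum[0..0]=1, sum[0..1]=3, sum[0..2]=5, sum[0..3]=4 -> [1, 3, 5, 4]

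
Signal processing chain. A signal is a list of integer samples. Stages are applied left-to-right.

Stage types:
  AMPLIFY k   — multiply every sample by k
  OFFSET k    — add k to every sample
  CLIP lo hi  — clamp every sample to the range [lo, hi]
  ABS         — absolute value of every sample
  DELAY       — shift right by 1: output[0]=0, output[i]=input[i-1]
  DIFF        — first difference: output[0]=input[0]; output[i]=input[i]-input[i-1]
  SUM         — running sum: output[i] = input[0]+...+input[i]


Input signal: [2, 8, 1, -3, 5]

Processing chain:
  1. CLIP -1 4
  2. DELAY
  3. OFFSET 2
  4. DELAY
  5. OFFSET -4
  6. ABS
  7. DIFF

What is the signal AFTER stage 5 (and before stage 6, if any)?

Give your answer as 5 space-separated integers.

Input: [2, 8, 1, -3, 5]
Stage 1 (CLIP -1 4): clip(2,-1,4)=2, clip(8,-1,4)=4, clip(1,-1,4)=1, clip(-3,-1,4)=-1, clip(5,-1,4)=4 -> [2, 4, 1, -1, 4]
Stage 2 (DELAY): [0, 2, 4, 1, -1] = [0, 2, 4, 1, -1] -> [0, 2, 4, 1, -1]
Stage 3 (OFFSET 2): 0+2=2, 2+2=4, 4+2=6, 1+2=3, -1+2=1 -> [2, 4, 6, 3, 1]
Stage 4 (DELAY): [0, 2, 4, 6, 3] = [0, 2, 4, 6, 3] -> [0, 2, 4, 6, 3]
Stage 5 (OFFSET -4): 0+-4=-4, 2+-4=-2, 4+-4=0, 6+-4=2, 3+-4=-1 -> [-4, -2, 0, 2, -1]

Answer: -4 -2 0 2 -1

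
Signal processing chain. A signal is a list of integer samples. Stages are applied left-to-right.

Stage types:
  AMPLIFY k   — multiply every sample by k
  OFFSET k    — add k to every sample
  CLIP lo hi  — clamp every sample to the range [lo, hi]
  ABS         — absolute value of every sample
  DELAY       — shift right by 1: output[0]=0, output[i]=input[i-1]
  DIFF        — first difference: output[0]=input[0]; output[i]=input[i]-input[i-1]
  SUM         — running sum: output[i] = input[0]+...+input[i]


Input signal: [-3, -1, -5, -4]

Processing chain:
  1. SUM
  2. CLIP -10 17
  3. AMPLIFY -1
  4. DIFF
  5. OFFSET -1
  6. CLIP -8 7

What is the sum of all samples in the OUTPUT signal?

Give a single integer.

Input: [-3, -1, -5, -4]
Stage 1 (SUM): sum[0..0]=-3, sum[0..1]=-4, sum[0..2]=-9, sum[0..3]=-13 -> [-3, -4, -9, -13]
Stage 2 (CLIP -10 17): clip(-3,-10,17)=-3, clip(-4,-10,17)=-4, clip(-9,-10,17)=-9, clip(-13,-10,17)=-10 -> [-3, -4, -9, -10]
Stage 3 (AMPLIFY -1): -3*-1=3, -4*-1=4, -9*-1=9, -10*-1=10 -> [3, 4, 9, 10]
Stage 4 (DIFF): s[0]=3, 4-3=1, 9-4=5, 10-9=1 -> [3, 1, 5, 1]
Stage 5 (OFFSET -1): 3+-1=2, 1+-1=0, 5+-1=4, 1+-1=0 -> [2, 0, 4, 0]
Stage 6 (CLIP -8 7): clip(2,-8,7)=2, clip(0,-8,7)=0, clip(4,-8,7)=4, clip(0,-8,7)=0 -> [2, 0, 4, 0]
Output sum: 6

Answer: 6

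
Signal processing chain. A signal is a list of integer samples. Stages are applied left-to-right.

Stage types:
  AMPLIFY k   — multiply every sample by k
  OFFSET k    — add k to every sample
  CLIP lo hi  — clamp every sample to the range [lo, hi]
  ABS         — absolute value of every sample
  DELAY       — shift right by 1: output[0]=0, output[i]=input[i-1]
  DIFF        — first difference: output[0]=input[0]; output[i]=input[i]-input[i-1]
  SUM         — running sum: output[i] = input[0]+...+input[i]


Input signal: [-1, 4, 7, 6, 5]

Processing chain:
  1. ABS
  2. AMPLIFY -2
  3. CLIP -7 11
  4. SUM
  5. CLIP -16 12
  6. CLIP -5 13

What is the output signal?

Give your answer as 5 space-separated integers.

Answer: -2 -5 -5 -5 -5

Derivation:
Input: [-1, 4, 7, 6, 5]
Stage 1 (ABS): |-1|=1, |4|=4, |7|=7, |6|=6, |5|=5 -> [1, 4, 7, 6, 5]
Stage 2 (AMPLIFY -2): 1*-2=-2, 4*-2=-8, 7*-2=-14, 6*-2=-12, 5*-2=-10 -> [-2, -8, -14, -12, -10]
Stage 3 (CLIP -7 11): clip(-2,-7,11)=-2, clip(-8,-7,11)=-7, clip(-14,-7,11)=-7, clip(-12,-7,11)=-7, clip(-10,-7,11)=-7 -> [-2, -7, -7, -7, -7]
Stage 4 (SUM): sum[0..0]=-2, sum[0..1]=-9, sum[0..2]=-16, sum[0..3]=-23, sum[0..4]=-30 -> [-2, -9, -16, -23, -30]
Stage 5 (CLIP -16 12): clip(-2,-16,12)=-2, clip(-9,-16,12)=-9, clip(-16,-16,12)=-16, clip(-23,-16,12)=-16, clip(-30,-16,12)=-16 -> [-2, -9, -16, -16, -16]
Stage 6 (CLIP -5 13): clip(-2,-5,13)=-2, clip(-9,-5,13)=-5, clip(-16,-5,13)=-5, clip(-16,-5,13)=-5, clip(-16,-5,13)=-5 -> [-2, -5, -5, -5, -5]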